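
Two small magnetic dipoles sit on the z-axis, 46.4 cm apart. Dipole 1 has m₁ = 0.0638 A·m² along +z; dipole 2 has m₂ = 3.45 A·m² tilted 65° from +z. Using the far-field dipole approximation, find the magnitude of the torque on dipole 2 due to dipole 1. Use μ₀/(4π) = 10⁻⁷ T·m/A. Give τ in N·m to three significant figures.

τ ≈ 3.99×10⁻⁷ N·m

Dipole B is on the axis of dipole A, so B₁ there is axial: B₁ = (μ₀/4π)·2m₁/r³ along +z.
B₁ = 2(10⁻⁷)(0.0638)/(0.464)³ = 1.277×10⁻⁷ T.
τ = m₂ B₁ sinθ.
τ = (3.45)(1.277×10⁻⁷)·sin65° = 3.994×10⁻⁷ N·m.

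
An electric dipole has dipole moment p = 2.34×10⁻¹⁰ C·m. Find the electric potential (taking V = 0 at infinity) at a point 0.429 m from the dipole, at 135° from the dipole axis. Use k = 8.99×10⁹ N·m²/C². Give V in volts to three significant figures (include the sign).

V ≈ -8.08 V

The dipole potential is V = kp cosθ / r².
V = (8.99×10⁹)(2.34×10⁻¹⁰)·cos135° / (0.429)² = -8.083 V.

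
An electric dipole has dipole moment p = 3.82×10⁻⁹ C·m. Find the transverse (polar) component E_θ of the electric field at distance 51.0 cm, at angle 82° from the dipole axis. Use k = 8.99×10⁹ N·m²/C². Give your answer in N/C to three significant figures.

E_θ ≈ 256 N/C

For a dipole, E_θ = (kp sinθ)/r³.
kp/r³ = (8.99×10⁹)(3.82×10⁻⁹)/(0.510)³ = 258.9 N/C.
E_θ = 258.9·sin82° = 256.4 N/C.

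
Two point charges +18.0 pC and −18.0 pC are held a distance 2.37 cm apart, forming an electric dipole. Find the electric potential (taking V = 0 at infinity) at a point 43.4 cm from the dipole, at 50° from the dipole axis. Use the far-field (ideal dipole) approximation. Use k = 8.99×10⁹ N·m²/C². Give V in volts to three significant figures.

V ≈ 0.0131 V

Dipole moment p = qd = (1.80×10⁻¹¹ C)(0.0237 m) = 4.266×10⁻¹³ C·m.
The dipole potential is V = kp cosθ / r².
V = (8.99×10⁹)(4.266×10⁻¹³)·cos50° / (0.434)² = 0.01309 V.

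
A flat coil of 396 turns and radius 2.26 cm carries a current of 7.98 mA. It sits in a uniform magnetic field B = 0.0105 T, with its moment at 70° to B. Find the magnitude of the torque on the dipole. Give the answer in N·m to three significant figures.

τ ≈ 5.00×10⁻⁵ N·m

m = NIA = NIπa² = 396·(0.00798)·π·(0.0226)² = 0.005071 A·m².
Torque on a magnetic dipole: τ = mB sinθ.
τ = (0.005071)(0.0105)·sin70° = 5.003×10⁻⁵ N·m.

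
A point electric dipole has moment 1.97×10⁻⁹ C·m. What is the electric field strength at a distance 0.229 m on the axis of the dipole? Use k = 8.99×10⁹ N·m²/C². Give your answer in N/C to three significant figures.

E ≈ 2950 N/C

On the dipole axis E = 2kp/r³.
E = 2·(8.99×10⁹)(1.97×10⁻⁹) / (0.229)³ = 2950 N/C.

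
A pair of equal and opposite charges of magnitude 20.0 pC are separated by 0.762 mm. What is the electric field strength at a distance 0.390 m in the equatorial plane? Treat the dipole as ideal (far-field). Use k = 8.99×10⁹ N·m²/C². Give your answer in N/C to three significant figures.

E ≈ 0.00231 N/C

Dipole moment p = qd = (2.00×10⁻¹¹ C)(7.62×10⁻⁴ m) = 1.524×10⁻¹⁴ C·m.
In the equatorial plane E = kp/r³.
E = (8.99×10⁹)(1.524×10⁻¹⁴) / (0.390)³ = 0.002310 N/C.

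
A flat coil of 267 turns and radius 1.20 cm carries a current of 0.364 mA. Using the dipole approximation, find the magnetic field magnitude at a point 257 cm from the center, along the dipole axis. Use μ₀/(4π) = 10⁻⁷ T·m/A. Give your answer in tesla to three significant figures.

B ≈ 5.18×10⁻¹³ T

m = NIA = NIπa² = 267·(3.64×10⁻⁴)·π·(0.0120)² = 4.397×10⁻⁵ A·m².
On axis B = (μ₀/4π)·2m/r³.
B = 2·(10⁻⁷)·(4.397×10⁻⁵) / (2.57)³ = 5.181×10⁻¹³ T.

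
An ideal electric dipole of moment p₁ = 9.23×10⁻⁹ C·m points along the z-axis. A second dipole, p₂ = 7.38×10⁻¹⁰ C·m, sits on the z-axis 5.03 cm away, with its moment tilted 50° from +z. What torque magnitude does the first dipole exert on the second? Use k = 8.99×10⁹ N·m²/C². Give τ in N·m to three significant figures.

The second dipole sits on the axis of the first, so the field there is axial: E₁ = 2kp₁/r³ along +z.
E₁ = 2(8.99×10⁹)(9.23×10⁻⁹)/(0.0503)³ = 1.304×10⁶ N/C.
Torque on the second dipole: τ = p₂ E₁ sinθ.
τ = (7.38×10⁻¹⁰)(1.304×10⁶)·sin50° = 7.372×10⁻⁴ N·m.

τ ≈ 7.37×10⁻⁴ N·m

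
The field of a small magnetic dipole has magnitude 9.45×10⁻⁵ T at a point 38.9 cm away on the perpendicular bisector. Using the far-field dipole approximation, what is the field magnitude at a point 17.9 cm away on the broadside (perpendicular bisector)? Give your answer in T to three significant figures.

Dipole fields scale as 1/r³ in the far field; the geometry is the same at both points.
B₂ = B₁ · (r₁/r₂)³ = 9.45×10⁻⁵ · (38.9/17.9)³.
(r₁/r₂)³ = (2.173)³ = 10.26.
B₂ ≈ 9.699×10⁻⁴ T.

B ≈ 9.70×10⁻⁴ T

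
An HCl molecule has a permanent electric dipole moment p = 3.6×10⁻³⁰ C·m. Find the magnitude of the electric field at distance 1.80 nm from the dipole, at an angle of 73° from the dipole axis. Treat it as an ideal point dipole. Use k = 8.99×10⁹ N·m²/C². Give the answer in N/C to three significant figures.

E ≈ 6.22×10⁶ N/C

At angle θ the dipole field magnitude is E = (kp/r³)·√(1 + 3cos²θ).
kp/r³ = (8.99×10⁹)(3.60×10⁻³⁰) / (1.80×10⁻⁹)³ = 5.549×10⁶ N/C.
√(1 + 3cos²73°) = √(1 + 3·0.0855) = √1.2564 ≈ 1.1209.
E ≈ 5.549×10⁶ × 1.121 = 6.220×10⁶ N/C.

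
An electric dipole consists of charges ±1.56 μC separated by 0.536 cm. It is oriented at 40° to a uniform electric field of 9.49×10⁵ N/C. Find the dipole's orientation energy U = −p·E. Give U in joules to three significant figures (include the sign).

U ≈ -0.00608 J

Dipole moment p = qd = (1.56×10⁻⁶ C)(0.00536 m) = 8.362×10⁻⁹ C·m.
U = −p·E = −pE cosθ.
U = −(8.362×10⁻⁹)(9.49×10⁵)·cos40° = -0.006079 J.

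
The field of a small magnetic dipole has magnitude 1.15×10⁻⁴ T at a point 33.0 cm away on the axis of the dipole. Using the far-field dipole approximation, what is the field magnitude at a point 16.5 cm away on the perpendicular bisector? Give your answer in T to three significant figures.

Dipole fields scale as 1/r³ in the far field.
The axial field is twice the equatorial field at the same r, so the geometry factor is 1/2.
B₂ = B₁ · (1/2) · (r₁/r₂)³ = 1.15×10⁻⁴ · 0.5 · (33.0/16.5)³.
(r₁/r₂)³ = (2)³ = 8.
B₂ ≈ 4.600×10⁻⁴ T.

B ≈ 4.60×10⁻⁴ T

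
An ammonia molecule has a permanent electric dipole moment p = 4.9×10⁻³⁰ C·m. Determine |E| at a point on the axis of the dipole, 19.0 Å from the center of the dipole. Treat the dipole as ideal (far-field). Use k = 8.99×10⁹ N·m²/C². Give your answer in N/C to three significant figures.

E ≈ 1.28×10⁷ N/C

On the dipole axis E = 2kp/r³.
E = 2·(8.99×10⁹)(4.90×10⁻³⁰) / (1.90×10⁻⁹)³ = 1.284×10⁷ N/C.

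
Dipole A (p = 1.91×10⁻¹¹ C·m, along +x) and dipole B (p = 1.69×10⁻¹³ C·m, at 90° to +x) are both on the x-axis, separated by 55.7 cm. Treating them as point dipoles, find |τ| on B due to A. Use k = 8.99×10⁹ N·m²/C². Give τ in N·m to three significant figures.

τ ≈ 3.36×10⁻¹³ N·m

The second dipole sits on the axis of the first, so the field there is axial: E₁ = 2kp₁/r³ along +x.
E₁ = 2(8.99×10⁹)(1.91×10⁻¹¹)/(0.557)³ = 1.987 N/C.
Torque on the second dipole: τ = p₂ E₁ sinθ.
τ = (1.69×10⁻¹³)(1.987)·sin90° = 3.358×10⁻¹³ N·m.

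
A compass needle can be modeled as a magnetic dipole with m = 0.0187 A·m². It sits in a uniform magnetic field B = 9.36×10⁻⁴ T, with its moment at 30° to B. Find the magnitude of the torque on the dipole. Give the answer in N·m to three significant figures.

Torque on a magnetic dipole: τ = mB sinθ.
τ = (0.0187)(9.36×10⁻⁴)·sin30° = 8.752×10⁻⁶ N·m.

τ ≈ 8.75×10⁻⁶ N·m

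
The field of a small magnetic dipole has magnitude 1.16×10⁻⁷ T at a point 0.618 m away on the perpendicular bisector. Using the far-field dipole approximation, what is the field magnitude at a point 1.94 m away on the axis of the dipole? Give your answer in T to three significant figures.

B ≈ 7.50×10⁻⁹ T

Dipole fields scale as 1/r³ in the far field.
The axial field is twice the equatorial field at the same r, so the geometry factor is 2/1.
B₂ = B₁ · (2/1) · (r₁/r₂)³ = 1.16×10⁻⁷ · 2 · (0.618/1.94)³.
(r₁/r₂)³ = (0.3186)³ = 0.03233.
B₂ ≈ 7.500×10⁻⁹ T.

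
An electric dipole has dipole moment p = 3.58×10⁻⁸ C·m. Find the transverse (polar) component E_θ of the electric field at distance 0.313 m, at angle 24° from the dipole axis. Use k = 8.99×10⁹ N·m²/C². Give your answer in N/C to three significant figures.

For a dipole, E_θ = (kp sinθ)/r³.
kp/r³ = (8.99×10⁹)(3.58×10⁻⁸)/(0.313)³ = 1.050×10⁴ N/C.
E_θ = 1.050×10⁴·sin24° = 4269 N/C.

E_θ ≈ 4270 N/C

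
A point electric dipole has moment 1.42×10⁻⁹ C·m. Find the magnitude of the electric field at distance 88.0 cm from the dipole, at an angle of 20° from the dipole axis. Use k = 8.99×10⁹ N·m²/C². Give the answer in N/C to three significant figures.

At angle θ the dipole field magnitude is E = (kp/r³)·√(1 + 3cos²θ).
kp/r³ = (8.99×10⁹)(1.42×10⁻⁹) / (0.880)³ = 18.73 N/C.
√(1 + 3cos²20°) = √(1 + 3·0.8830) = √3.6491 ≈ 1.9103.
E ≈ 18.73 × 1.910 = 35.78 N/C.

E ≈ 35.8 N/C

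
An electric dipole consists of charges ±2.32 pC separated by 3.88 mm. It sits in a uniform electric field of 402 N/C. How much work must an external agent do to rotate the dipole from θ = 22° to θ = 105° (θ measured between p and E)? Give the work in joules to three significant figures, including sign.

W ≈ 4.29×10⁻¹² J

Dipole moment p = qd = (2.32×10⁻¹² C)(0.00388 m) = 9.002×10⁻¹⁵ C·m.
W_ext = ΔU = U(θ₂) − U(θ₁) = −pE cosθ₂ − (−pE cosθ₁) = pE(cosθ₁ − cosθ₂).
W = (9.002×10⁻¹⁵)(402)·(cos22° − cos105°) = (3.619×10⁻¹²)·(+1.1860) = 4.292×10⁻¹² J.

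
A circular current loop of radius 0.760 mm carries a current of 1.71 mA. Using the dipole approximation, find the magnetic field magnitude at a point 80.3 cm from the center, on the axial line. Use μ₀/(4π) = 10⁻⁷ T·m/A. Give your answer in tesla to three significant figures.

Magnetic moment m = IA = Iπa² = (0.00171)·π·(7.60×10⁻⁴)² = 3.103×10⁻⁹ A·m².
On axis B = (μ₀/4π)·2m/r³.
B = 2·(10⁻⁷)·(3.103×10⁻⁹) / (0.803)³ = 1.199×10⁻¹⁵ T.

B ≈ 1.20×10⁻¹⁵ T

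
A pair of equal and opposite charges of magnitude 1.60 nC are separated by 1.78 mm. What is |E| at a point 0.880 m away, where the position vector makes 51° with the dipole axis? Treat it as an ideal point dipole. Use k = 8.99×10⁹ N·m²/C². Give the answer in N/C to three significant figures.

E ≈ 0.0556 N/C

Dipole moment p = qd = (1.60×10⁻⁹ C)(0.00178 m) = 2.848×10⁻¹² C·m.
At angle θ the dipole field magnitude is E = (kp/r³)·√(1 + 3cos²θ).
kp/r³ = (8.99×10⁹)(2.848×10⁻¹²) / (0.880)³ = 0.03757 N/C.
√(1 + 3cos²51°) = √(1 + 3·0.3960) = √2.1881 ≈ 1.4792.
E ≈ 0.03757 × 1.479 = 0.05558 N/C.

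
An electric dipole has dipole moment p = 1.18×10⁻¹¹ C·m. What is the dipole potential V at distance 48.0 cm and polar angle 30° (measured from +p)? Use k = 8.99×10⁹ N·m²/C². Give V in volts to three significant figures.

V ≈ 0.399 V

The dipole potential is V = kp cosθ / r².
V = (8.99×10⁹)(1.18×10⁻¹¹)·cos30° / (0.480)² = 0.3987 V.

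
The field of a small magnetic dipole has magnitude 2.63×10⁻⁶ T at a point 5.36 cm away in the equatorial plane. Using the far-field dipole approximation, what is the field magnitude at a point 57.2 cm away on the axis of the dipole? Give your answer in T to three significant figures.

B ≈ 4.33×10⁻⁹ T

Dipole fields scale as 1/r³ in the far field.
The axial field is twice the equatorial field at the same r, so the geometry factor is 2/1.
B₂ = B₁ · (2/1) · (r₁/r₂)³ = 2.63×10⁻⁶ · 2 · (5.36/57.2)³.
(r₁/r₂)³ = (0.09371)³ = 0.0008228.
B₂ ≈ 4.328×10⁻⁹ T.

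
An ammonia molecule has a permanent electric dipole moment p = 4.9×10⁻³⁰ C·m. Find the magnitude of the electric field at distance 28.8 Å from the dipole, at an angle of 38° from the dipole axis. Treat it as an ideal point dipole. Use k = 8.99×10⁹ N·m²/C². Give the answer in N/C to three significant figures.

At angle θ the dipole field magnitude is E = (kp/r³)·√(1 + 3cos²θ).
kp/r³ = (8.99×10⁹)(4.90×10⁻³⁰) / (2.88×10⁻⁹)³ = 1.844×10⁶ N/C.
√(1 + 3cos²38°) = √(1 + 3·0.6210) = √2.8629 ≈ 1.6920.
E ≈ 1.844×10⁶ × 1.692 = 3.120×10⁶ N/C.

E ≈ 3.12×10⁶ N/C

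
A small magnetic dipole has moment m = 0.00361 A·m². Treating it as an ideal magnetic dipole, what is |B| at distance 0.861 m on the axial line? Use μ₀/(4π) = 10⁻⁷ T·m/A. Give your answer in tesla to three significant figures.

B ≈ 1.13×10⁻⁹ T

On axis B = (μ₀/4π)·2m/r³.
B = 2·(10⁻⁷)·(0.00361) / (0.861)³ = 1.131×10⁻⁹ T.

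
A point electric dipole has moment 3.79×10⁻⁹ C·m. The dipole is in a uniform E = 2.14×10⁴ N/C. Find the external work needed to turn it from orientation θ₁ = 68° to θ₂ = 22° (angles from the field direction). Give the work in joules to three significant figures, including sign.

W ≈ -4.48×10⁻⁵ J

W_ext = ΔU = U(θ₂) − U(θ₁) = −pE cosθ₂ − (−pE cosθ₁) = pE(cosθ₁ − cosθ₂).
W = (3.79×10⁻⁹)(2.14×10⁴)·(cos68° − cos22°) = (8.111×10⁻⁵)·(-0.5526) = -4.482×10⁻⁵ J.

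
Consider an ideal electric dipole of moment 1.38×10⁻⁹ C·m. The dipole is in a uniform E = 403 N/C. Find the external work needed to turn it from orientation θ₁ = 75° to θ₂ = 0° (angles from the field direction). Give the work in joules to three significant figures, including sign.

W_ext = ΔU = U(θ₂) − U(θ₁) = −pE cosθ₂ − (−pE cosθ₁) = pE(cosθ₁ − cosθ₂).
W = (1.38×10⁻⁹)(403)·(cos75° − cos0°) = (5.561×10⁻⁷)·(-0.7412) = -4.122×10⁻⁷ J.

W ≈ -4.12×10⁻⁷ J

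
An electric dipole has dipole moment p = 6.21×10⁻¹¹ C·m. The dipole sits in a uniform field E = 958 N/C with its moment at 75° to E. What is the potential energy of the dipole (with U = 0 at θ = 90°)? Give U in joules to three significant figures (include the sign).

U = −p·E = −pE cosθ.
U = −(6.21×10⁻¹¹)(958)·cos75° = -1.540×10⁻⁸ J.

U ≈ -1.54×10⁻⁸ J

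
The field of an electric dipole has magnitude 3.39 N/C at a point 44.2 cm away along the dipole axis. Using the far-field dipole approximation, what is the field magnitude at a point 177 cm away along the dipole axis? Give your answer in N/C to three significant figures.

Dipole fields scale as 1/r³ in the far field; the geometry is the same at both points.
E₂ = E₁ · (r₁/r₂)³ = 3.39 · (44.2/177)³.
(r₁/r₂)³ = (0.2497)³ = 0.01557.
E₂ ≈ 0.05279 N/C.

E ≈ 0.0528 N/C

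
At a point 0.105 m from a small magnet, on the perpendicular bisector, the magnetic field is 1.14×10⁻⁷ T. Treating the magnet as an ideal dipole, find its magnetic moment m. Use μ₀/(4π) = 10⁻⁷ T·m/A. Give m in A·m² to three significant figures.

m ≈ 0.00132 A·m²

In the equatorial plane B = (μ₀/4π)·m/r³, so m = Br³·4π/(μ₀).
m = (1.14×10⁻⁷)·(0.105)³ / (10⁻⁷) = 0.001320 A·m².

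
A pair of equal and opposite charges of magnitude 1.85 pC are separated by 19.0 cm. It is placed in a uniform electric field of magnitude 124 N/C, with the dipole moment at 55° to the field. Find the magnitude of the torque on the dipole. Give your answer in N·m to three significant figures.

Dipole moment p = qd = (1.85×10⁻¹² C)(0.190 m) = 3.515×10⁻¹³ C·m.
Torque on an electric dipole: τ = pE sinθ.
τ = (3.515×10⁻¹³)(124)·sin55° = 3.570×10⁻¹¹ N·m.

τ ≈ 3.57×10⁻¹¹ N·m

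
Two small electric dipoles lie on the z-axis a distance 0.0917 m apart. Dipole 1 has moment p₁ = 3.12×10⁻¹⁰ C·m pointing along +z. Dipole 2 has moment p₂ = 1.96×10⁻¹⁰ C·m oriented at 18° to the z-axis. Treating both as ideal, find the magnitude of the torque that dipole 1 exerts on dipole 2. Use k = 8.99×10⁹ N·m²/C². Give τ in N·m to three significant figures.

The second dipole sits on the axis of the first, so the field there is axial: E₁ = 2kp₁/r³ along +z.
E₁ = 2(8.99×10⁹)(3.12×10⁻¹⁰)/(0.0917)³ = 7275 N/C.
Torque on the second dipole: τ = p₂ E₁ sinθ.
τ = (1.96×10⁻¹⁰)(7275)·sin18° = 4.406×10⁻⁷ N·m.

τ ≈ 4.41×10⁻⁷ N·m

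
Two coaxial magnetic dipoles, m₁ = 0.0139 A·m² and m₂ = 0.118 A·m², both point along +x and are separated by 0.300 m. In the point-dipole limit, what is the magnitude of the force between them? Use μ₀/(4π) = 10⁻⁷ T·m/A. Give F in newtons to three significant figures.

F ≈ 1.21×10⁻⁷ N

On-axis B of dipole 1: B = (μ₀/4π)·2m₁/r³. Force on dipole 2: F = m₂·dB/dr.
dB/dr = −(μ₀/4π)·6m₁/r⁴, so |F| = (μ₀/4π)·6m₁m₂/r⁴.
F = 6(10⁻⁷)(0.0139)(0.118)/(0.300)⁴ = 1.215×10⁻⁷ N.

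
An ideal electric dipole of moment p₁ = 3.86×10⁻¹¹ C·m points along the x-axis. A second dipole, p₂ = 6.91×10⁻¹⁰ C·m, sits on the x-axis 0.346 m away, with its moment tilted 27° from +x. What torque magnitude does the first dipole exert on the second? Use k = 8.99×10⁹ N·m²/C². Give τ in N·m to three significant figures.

τ ≈ 5.26×10⁻⁹ N·m

The second dipole sits on the axis of the first, so the field there is axial: E₁ = 2kp₁/r³ along +x.
E₁ = 2(8.99×10⁹)(3.86×10⁻¹¹)/(0.346)³ = 16.76 N/C.
Torque on the second dipole: τ = p₂ E₁ sinθ.
τ = (6.91×10⁻¹⁰)(16.76)·sin27° = 5.256×10⁻⁹ N·m.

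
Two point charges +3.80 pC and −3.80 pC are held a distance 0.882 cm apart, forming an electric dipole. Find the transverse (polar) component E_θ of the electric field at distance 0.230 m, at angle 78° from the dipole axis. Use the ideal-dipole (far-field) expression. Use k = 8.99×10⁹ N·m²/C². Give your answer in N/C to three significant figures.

E_θ ≈ 0.0242 N/C

Dipole moment p = qd = (3.80×10⁻¹² C)(0.00882 m) = 3.352×10⁻¹⁴ C·m.
For a dipole, E_θ = (kp sinθ)/r³.
kp/r³ = (8.99×10⁹)(3.352×10⁻¹⁴)/(0.230)³ = 0.02477 N/C.
E_θ = 0.02477·sin78° = 0.02423 N/C.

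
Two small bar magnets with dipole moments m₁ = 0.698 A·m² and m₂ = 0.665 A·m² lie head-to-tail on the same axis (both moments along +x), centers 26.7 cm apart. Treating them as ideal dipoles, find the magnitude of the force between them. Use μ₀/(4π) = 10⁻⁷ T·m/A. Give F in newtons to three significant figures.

F ≈ 5.48×10⁻⁵ N

On-axis B of dipole 1: B = (μ₀/4π)·2m₁/r³. Force on dipole 2: F = m₂·dB/dr.
dB/dr = −(μ₀/4π)·6m₁/r⁴, so |F| = (μ₀/4π)·6m₁m₂/r⁴.
F = 6(10⁻⁷)(0.698)(0.665)/(0.267)⁴ = 5.480×10⁻⁵ N.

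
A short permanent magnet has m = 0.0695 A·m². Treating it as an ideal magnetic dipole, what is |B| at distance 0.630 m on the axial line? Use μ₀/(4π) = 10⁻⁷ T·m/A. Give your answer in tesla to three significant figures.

On axis B = (μ₀/4π)·2m/r³.
B = 2·(10⁻⁷)·(0.0695) / (0.630)³ = 5.559×10⁻⁸ T.

B ≈ 5.56×10⁻⁸ T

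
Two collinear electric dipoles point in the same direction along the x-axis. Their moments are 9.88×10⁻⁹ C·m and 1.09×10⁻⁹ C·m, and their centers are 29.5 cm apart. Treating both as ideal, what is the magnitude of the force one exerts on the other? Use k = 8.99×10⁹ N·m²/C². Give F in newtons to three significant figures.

F ≈ 7.67×10⁻⁵ N

On-axis field of dipole 1 at distance r: E = 2kp₁/r³. Force on dipole 2 is F = p₂·dE/dr (gradient along axis).
dE/dr = −6kp₁/r⁴, so |F| = 6kp₁p₂/r⁴ (attractive for aligned moments).
F = 6(8.99×10⁹)(9.88×10⁻⁹)(1.09×10⁻⁹)/(0.295)⁴ = 7.670×10⁻⁵ N.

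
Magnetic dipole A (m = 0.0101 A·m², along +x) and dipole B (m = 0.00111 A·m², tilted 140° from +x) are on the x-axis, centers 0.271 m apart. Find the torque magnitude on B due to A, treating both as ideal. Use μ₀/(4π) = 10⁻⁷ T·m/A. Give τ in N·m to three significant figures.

τ ≈ 7.24×10⁻¹¹ N·m

Dipole B is on the axis of dipole A, so B₁ there is axial: B₁ = (μ₀/4π)·2m₁/r³ along +x.
B₁ = 2(10⁻⁷)(0.0101)/(0.271)³ = 1.015×10⁻⁷ T.
τ = m₂ B₁ sinθ.
τ = (0.00111)(1.015×10⁻⁷)·sin140° = 7.242×10⁻¹¹ N·m.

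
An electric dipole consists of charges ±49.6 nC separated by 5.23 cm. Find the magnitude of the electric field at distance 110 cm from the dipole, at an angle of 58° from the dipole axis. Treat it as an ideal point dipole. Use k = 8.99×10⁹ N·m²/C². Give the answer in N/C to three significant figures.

Dipole moment p = qd = (4.96×10⁻⁸ C)(0.0523 m) = 2.594×10⁻⁹ C·m.
At angle θ the dipole field magnitude is E = (kp/r³)·√(1 + 3cos²θ).
kp/r³ = (8.99×10⁹)(2.594×10⁻⁹) / (1.10)³ = 17.52 N/C.
√(1 + 3cos²58°) = √(1 + 3·0.2808) = √1.8424 ≈ 1.3574.
E ≈ 17.52 × 1.357 = 23.78 N/C.

E ≈ 23.8 N/C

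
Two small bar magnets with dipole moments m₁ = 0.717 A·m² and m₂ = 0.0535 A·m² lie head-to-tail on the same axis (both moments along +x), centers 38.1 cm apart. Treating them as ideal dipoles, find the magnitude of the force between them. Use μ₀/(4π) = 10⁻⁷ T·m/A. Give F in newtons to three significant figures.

On-axis B of dipole 1: B = (μ₀/4π)·2m₁/r³. Force on dipole 2: F = m₂·dB/dr.
dB/dr = −(μ₀/4π)·6m₁/r⁴, so |F| = (μ₀/4π)·6m₁m₂/r⁴.
F = 6(10⁻⁷)(0.717)(0.0535)/(0.381)⁴ = 1.092×10⁻⁶ N.

F ≈ 1.09×10⁻⁶ N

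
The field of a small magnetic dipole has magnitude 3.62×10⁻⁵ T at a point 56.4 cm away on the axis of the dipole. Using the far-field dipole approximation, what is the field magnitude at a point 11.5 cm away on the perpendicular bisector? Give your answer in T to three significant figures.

Dipole fields scale as 1/r³ in the far field.
The axial field is twice the equatorial field at the same r, so the geometry factor is 1/2.
B₂ = B₁ · (1/2) · (r₁/r₂)³ = 3.62×10⁻⁵ · 0.5 · (56.4/11.5)³.
(r₁/r₂)³ = (4.904)³ = 118.
B₂ ≈ 0.002135 T.

B ≈ 0.00214 T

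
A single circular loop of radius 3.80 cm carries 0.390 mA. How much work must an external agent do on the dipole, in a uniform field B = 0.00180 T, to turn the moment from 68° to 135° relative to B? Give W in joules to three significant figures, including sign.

Magnetic moment m = IA = Iπa² = (3.90×10⁻⁴)·π·(0.0380)² = 1.769×10⁻⁶ A·m².
W_ext = ΔU = −mB cosθ₂ + mB cosθ₁ = mB(cosθ₁ − cosθ₂).
W = (1.769×10⁻⁶)(0.00180)·(cos68° − cos135°) = (3.184×10⁻⁹)·(+1.0817) = 3.444×10⁻⁹ J.

W ≈ 3.44×10⁻⁹ J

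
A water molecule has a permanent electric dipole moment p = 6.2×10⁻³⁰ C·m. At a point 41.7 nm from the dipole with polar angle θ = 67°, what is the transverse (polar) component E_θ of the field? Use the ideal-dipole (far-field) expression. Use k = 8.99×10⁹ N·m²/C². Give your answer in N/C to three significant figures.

E_θ ≈ 708 N/C

For a dipole, E_θ = (kp sinθ)/r³.
kp/r³ = (8.99×10⁹)(6.20×10⁻³⁰)/(4.17×10⁻⁸)³ = 768.7 N/C.
E_θ = 768.7·sin67° = 707.6 N/C.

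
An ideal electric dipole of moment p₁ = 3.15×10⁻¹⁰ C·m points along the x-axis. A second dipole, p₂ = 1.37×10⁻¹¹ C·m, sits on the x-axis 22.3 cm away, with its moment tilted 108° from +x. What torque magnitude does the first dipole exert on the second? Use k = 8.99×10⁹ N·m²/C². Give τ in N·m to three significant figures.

The second dipole sits on the axis of the first, so the field there is axial: E₁ = 2kp₁/r³ along +x.
E₁ = 2(8.99×10⁹)(3.15×10⁻¹⁰)/(0.223)³ = 510.7 N/C.
Torque on the second dipole: τ = p₂ E₁ sinθ.
τ = (1.37×10⁻¹¹)(510.7)·sin108° = 6.654×10⁻⁹ N·m.

τ ≈ 6.65×10⁻⁹ N·m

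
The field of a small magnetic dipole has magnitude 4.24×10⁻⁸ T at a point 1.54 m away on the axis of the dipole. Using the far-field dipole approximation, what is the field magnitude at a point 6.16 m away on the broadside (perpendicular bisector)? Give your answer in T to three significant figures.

Dipole fields scale as 1/r³ in the far field.
The axial field is twice the equatorial field at the same r, so the geometry factor is 1/2.
B₂ = B₁ · (1/2) · (r₁/r₂)³ = 4.24×10⁻⁸ · 0.5 · (1.54/6.16)³.
(r₁/r₂)³ = (0.25)³ = 0.01562.
B₂ ≈ 3.312×10⁻¹⁰ T.

B ≈ 3.31×10⁻¹⁰ T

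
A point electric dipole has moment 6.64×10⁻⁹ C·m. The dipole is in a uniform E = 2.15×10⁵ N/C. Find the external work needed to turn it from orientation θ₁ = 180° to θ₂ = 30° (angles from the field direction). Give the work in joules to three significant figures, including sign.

W_ext = ΔU = U(θ₂) − U(θ₁) = −pE cosθ₂ − (−pE cosθ₁) = pE(cosθ₁ − cosθ₂).
W = (6.64×10⁻⁹)(2.15×10⁵)·(cos180° − cos30°) = (0.001428)·(-1.8660) = -0.002664 J.

W ≈ -0.00266 J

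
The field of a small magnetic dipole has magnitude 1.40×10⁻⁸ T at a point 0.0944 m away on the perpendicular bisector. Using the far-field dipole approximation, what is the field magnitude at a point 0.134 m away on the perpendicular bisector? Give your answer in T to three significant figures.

Dipole fields scale as 1/r³ in the far field; the geometry is the same at both points.
B₂ = B₁ · (r₁/r₂)³ = 1.40×10⁻⁸ · (0.0944/0.134)³.
(r₁/r₂)³ = (0.7045)³ = 0.3496.
B₂ ≈ 4.895×10⁻⁹ T.

B ≈ 4.89×10⁻⁹ T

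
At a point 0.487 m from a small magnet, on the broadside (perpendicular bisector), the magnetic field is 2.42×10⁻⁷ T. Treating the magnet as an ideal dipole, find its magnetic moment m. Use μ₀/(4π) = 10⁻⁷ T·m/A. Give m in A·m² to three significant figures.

In the equatorial plane B = (μ₀/4π)·m/r³, so m = Br³·4π/(μ₀).
m = (2.42×10⁻⁷)·(0.487)³ / (10⁻⁷) = 0.2795 A·m².

m ≈ 0.280 A·m²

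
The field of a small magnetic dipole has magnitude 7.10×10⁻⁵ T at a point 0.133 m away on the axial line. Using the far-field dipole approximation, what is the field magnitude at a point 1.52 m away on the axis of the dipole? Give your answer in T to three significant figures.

B ≈ 4.76×10⁻⁸ T

Dipole fields scale as 1/r³ in the far field; the geometry is the same at both points.
B₂ = B₁ · (r₁/r₂)³ = 7.10×10⁻⁵ · (0.133/1.52)³.
(r₁/r₂)³ = (0.0875)³ = 0.0006699.
B₂ ≈ 4.756×10⁻⁸ T.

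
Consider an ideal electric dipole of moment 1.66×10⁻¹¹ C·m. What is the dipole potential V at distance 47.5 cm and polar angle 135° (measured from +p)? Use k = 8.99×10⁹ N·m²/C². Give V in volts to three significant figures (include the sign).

The dipole potential is V = kp cosθ / r².
V = (8.99×10⁹)(1.66×10⁻¹¹)·cos135° / (0.475)² = -0.4677 V.

V ≈ -0.468 V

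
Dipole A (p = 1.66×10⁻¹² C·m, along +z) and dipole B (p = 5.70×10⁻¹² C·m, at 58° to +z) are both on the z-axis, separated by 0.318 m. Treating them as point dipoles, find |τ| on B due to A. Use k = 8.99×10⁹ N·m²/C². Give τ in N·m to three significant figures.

The second dipole sits on the axis of the first, so the field there is axial: E₁ = 2kp₁/r³ along +z.
E₁ = 2(8.99×10⁹)(1.66×10⁻¹²)/(0.318)³ = 0.9281 N/C.
Torque on the second dipole: τ = p₂ E₁ sinθ.
τ = (5.70×10⁻¹²)(0.9281)·sin58° = 4.487×10⁻¹² N·m.

τ ≈ 4.49×10⁻¹² N·m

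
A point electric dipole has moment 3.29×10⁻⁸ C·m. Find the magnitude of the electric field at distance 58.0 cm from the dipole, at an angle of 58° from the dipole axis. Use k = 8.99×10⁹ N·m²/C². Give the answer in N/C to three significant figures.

At angle θ the dipole field magnitude is E = (kp/r³)·√(1 + 3cos²θ).
kp/r³ = (8.99×10⁹)(3.29×10⁻⁸) / (0.580)³ = 1516 N/C.
√(1 + 3cos²58°) = √(1 + 3·0.2808) = √1.8424 ≈ 1.3574.
E ≈ 1516 × 1.357 = 2058 N/C.

E ≈ 2060 N/C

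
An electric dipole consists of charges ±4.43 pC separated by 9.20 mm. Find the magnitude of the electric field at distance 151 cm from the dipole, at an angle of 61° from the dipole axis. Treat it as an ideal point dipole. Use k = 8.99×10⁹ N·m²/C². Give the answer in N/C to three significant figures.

Dipole moment p = qd = (4.43×10⁻¹² C)(0.00920 m) = 4.076×10⁻¹⁴ C·m.
At angle θ the dipole field magnitude is E = (kp/r³)·√(1 + 3cos²θ).
kp/r³ = (8.99×10⁹)(4.076×10⁻¹⁴) / (1.51)³ = 1.064×10⁻⁴ N/C.
√(1 + 3cos²61°) = √(1 + 3·0.2350) = √1.7051 ≈ 1.3058.
E ≈ 1.064×10⁻⁴ × 1.306 = 1.390×10⁻⁴ N/C.

E ≈ 1.39×10⁻⁴ N/C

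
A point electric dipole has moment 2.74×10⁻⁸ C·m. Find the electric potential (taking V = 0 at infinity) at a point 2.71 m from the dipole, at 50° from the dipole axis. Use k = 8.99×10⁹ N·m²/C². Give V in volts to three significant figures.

V ≈ 21.6 V

The dipole potential is V = kp cosθ / r².
V = (8.99×10⁹)(2.74×10⁻⁸)·cos50° / (2.71)² = 21.56 V.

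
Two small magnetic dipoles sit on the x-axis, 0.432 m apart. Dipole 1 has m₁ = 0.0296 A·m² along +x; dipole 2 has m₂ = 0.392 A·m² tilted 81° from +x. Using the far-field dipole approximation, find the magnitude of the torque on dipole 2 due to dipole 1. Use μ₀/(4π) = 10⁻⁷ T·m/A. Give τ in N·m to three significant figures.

τ ≈ 2.84×10⁻⁸ N·m

Dipole B is on the axis of dipole A, so B₁ there is axial: B₁ = (μ₀/4π)·2m₁/r³ along +x.
B₁ = 2(10⁻⁷)(0.0296)/(0.432)³ = 7.343×10⁻⁸ T.
τ = m₂ B₁ sinθ.
τ = (0.392)(7.343×10⁻⁸)·sin81° = 2.843×10⁻⁸ N·m.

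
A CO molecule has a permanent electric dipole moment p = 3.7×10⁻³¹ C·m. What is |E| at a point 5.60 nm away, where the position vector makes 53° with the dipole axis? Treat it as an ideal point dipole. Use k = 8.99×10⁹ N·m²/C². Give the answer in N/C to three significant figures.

At angle θ the dipole field magnitude is E = (kp/r³)·√(1 + 3cos²θ).
kp/r³ = (8.99×10⁹)(3.70×10⁻³¹) / (5.60×10⁻⁹)³ = 1.894×10⁴ N/C.
√(1 + 3cos²53°) = √(1 + 3·0.3622) = √2.0865 ≈ 1.4445.
E ≈ 1.894×10⁴ × 1.444 = 2.736×10⁴ N/C.

E ≈ 2.74×10⁴ N/C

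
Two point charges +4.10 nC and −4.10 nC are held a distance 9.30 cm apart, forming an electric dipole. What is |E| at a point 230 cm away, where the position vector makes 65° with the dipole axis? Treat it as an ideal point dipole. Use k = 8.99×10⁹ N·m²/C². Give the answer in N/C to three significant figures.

E ≈ 0.349 N/C

Dipole moment p = qd = (4.10×10⁻⁹ C)(0.0930 m) = 3.813×10⁻¹⁰ C·m.
At angle θ the dipole field magnitude is E = (kp/r³)·√(1 + 3cos²θ).
kp/r³ = (8.99×10⁹)(3.813×10⁻¹⁰) / (2.30)³ = 0.2817 N/C.
√(1 + 3cos²65°) = √(1 + 3·0.1786) = √1.5358 ≈ 1.2393.
E ≈ 0.2817 × 1.239 = 0.3492 N/C.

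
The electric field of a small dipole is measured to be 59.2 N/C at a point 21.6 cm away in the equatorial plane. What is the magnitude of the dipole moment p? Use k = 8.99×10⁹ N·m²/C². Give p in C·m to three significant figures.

p ≈ 6.64×10⁻¹¹ C·m

In the equatorial plane E = kp/r³, so p = Er³/(k).
p = (59.2)·(0.216)³ / (8.99×10⁹) = 6.636×10⁻¹¹ C·m.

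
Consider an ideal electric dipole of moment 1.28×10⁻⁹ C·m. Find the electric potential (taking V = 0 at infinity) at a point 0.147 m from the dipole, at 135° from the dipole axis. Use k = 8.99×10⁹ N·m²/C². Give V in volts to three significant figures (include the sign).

The dipole potential is V = kp cosθ / r².
V = (8.99×10⁹)(1.28×10⁻⁹)·cos135° / (0.147)² = -376.5 V.

V ≈ -377 V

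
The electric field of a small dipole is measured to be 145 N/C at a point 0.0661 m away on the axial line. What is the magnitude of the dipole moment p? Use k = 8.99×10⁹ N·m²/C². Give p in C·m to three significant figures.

p ≈ 2.33×10⁻¹² C·m

On axis E = 2kp/r³, so p = Er³/(2k).
p = (145)·(0.0661)³ / (2·8.99×10⁹) = 2.329×10⁻¹² C·m.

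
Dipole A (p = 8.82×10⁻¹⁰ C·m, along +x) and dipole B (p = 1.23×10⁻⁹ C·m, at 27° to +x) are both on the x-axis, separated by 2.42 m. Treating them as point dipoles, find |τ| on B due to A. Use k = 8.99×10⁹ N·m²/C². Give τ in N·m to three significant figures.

The second dipole sits on the axis of the first, so the field there is axial: E₁ = 2kp₁/r³ along +x.
E₁ = 2(8.99×10⁹)(8.82×10⁻¹⁰)/(2.42)³ = 1.119 N/C.
Torque on the second dipole: τ = p₂ E₁ sinθ.
τ = (1.23×10⁻⁹)(1.119)·sin27° = 6.248×10⁻¹⁰ N·m.

τ ≈ 6.25×10⁻¹⁰ N·m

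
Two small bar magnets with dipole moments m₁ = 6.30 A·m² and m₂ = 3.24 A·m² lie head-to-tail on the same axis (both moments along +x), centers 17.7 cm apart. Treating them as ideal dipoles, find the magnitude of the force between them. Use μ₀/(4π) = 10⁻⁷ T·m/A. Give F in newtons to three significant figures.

On-axis B of dipole 1: B = (μ₀/4π)·2m₁/r³. Force on dipole 2: F = m₂·dB/dr.
dB/dr = −(μ₀/4π)·6m₁/r⁴, so |F| = (μ₀/4π)·6m₁m₂/r⁴.
F = 6(10⁻⁷)(6.30)(3.24)/(0.177)⁴ = 0.01248 N.

F ≈ 0.0125 N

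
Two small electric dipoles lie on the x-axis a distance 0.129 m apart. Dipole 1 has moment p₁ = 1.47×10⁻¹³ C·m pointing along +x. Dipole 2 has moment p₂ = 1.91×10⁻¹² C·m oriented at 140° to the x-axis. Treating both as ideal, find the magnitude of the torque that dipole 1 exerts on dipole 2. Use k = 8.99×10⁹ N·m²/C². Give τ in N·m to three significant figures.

τ ≈ 1.51×10⁻¹² N·m

The second dipole sits on the axis of the first, so the field there is axial: E₁ = 2kp₁/r³ along +x.
E₁ = 2(8.99×10⁹)(1.47×10⁻¹³)/(0.129)³ = 1.231 N/C.
Torque on the second dipole: τ = p₂ E₁ sinθ.
τ = (1.91×10⁻¹²)(1.231)·sin140° = 1.512×10⁻¹² N·m.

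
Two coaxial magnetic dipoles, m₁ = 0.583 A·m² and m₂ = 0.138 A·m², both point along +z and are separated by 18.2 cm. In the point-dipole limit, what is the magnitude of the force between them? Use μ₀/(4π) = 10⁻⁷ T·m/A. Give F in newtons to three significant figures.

On-axis B of dipole 1: B = (μ₀/4π)·2m₁/r³. Force on dipole 2: F = m₂·dB/dr.
dB/dr = −(μ₀/4π)·6m₁/r⁴, so |F| = (μ₀/4π)·6m₁m₂/r⁴.
F = 6(10⁻⁷)(0.583)(0.138)/(0.182)⁴ = 4.400×10⁻⁵ N.

F ≈ 4.40×10⁻⁵ N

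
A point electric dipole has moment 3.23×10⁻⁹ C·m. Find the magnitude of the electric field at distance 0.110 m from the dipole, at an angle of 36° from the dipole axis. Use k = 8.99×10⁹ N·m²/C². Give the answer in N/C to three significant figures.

E ≈ 3.76×10⁴ N/C

At angle θ the dipole field magnitude is E = (kp/r³)·√(1 + 3cos²θ).
kp/r³ = (8.99×10⁹)(3.23×10⁻⁹) / (0.110)³ = 2.182×10⁴ N/C.
√(1 + 3cos²36°) = √(1 + 3·0.6545) = √2.9635 ≈ 1.7215.
E ≈ 2.182×10⁴ × 1.721 = 3.756×10⁴ N/C.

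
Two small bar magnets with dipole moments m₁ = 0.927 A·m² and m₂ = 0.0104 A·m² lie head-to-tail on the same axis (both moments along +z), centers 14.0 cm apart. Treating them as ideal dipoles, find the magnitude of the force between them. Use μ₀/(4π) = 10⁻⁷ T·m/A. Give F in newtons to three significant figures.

F ≈ 1.51×10⁻⁵ N

On-axis B of dipole 1: B = (μ₀/4π)·2m₁/r³. Force on dipole 2: F = m₂·dB/dr.
dB/dr = −(μ₀/4π)·6m₁/r⁴, so |F| = (μ₀/4π)·6m₁m₂/r⁴.
F = 6(10⁻⁷)(0.927)(0.0104)/(0.140)⁴ = 1.506×10⁻⁵ N.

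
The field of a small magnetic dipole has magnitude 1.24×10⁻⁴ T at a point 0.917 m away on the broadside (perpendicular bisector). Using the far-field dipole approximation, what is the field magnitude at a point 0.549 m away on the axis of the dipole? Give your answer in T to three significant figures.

Dipole fields scale as 1/r³ in the far field.
The axial field is twice the equatorial field at the same r, so the geometry factor is 2/1.
B₂ = B₁ · (2/1) · (r₁/r₂)³ = 1.24×10⁻⁴ · 2 · (0.917/0.549)³.
(r₁/r₂)³ = (1.67)³ = 4.66.
B₂ ≈ 0.001156 T.

B ≈ 0.00116 T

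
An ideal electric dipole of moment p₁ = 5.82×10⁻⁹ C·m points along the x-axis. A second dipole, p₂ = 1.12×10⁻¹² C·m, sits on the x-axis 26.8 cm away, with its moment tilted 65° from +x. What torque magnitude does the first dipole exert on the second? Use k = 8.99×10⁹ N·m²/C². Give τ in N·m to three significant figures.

τ ≈ 5.52×10⁻⁹ N·m

The second dipole sits on the axis of the first, so the field there is axial: E₁ = 2kp₁/r³ along +x.
E₁ = 2(8.99×10⁹)(5.82×10⁻⁹)/(0.268)³ = 5436 N/C.
Torque on the second dipole: τ = p₂ E₁ sinθ.
τ = (1.12×10⁻¹²)(5436)·sin65° = 5.518×10⁻⁹ N·m.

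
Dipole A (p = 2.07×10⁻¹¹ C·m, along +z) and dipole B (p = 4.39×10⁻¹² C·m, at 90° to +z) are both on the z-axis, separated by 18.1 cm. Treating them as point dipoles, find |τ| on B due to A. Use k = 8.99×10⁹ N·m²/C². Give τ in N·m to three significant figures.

τ ≈ 2.76×10⁻¹⁰ N·m

The second dipole sits on the axis of the first, so the field there is axial: E₁ = 2kp₁/r³ along +z.
E₁ = 2(8.99×10⁹)(2.07×10⁻¹¹)/(0.181)³ = 62.77 N/C.
Torque on the second dipole: τ = p₂ E₁ sinθ.
τ = (4.39×10⁻¹²)(62.77)·sin90° = 2.755×10⁻¹⁰ N·m.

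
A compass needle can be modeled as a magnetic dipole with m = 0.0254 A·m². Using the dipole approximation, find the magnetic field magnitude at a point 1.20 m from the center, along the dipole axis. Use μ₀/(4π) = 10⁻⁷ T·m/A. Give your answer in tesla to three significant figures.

B ≈ 2.94×10⁻⁹ T

On axis B = (μ₀/4π)·2m/r³.
B = 2·(10⁻⁷)·(0.0254) / (1.20)³ = 2.940×10⁻⁹ T.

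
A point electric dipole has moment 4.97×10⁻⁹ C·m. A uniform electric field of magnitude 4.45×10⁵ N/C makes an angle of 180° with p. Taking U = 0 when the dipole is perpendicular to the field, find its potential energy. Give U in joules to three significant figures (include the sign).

U ≈ 0.00221 J

U = −p·E = −pE cosθ.
U = −(4.97×10⁻⁹)(4.45×10⁵)·cos180° = 0.002212 J.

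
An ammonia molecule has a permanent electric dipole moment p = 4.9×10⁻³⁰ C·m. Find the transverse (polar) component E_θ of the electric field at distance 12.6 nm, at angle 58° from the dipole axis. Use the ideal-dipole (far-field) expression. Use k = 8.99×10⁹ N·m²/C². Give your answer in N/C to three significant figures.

For a dipole, E_θ = (kp sinθ)/r³.
kp/r³ = (8.99×10⁹)(4.90×10⁻³⁰)/(1.26×10⁻⁸)³ = 2.202×10⁴ N/C.
E_θ = 2.202×10⁴·sin58° = 1.868×10⁴ N/C.

E_θ ≈ 1.87×10⁴ N/C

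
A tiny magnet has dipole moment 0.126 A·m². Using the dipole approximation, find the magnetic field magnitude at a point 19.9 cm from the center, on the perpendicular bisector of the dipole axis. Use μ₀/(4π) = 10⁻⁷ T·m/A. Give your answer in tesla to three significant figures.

In the equatorial plane B = (μ₀/4π)·m/r³ (half the axial value).
B = (10⁻⁷)·(0.126) / (0.199)³ = 1.599×10⁻⁶ T.

B ≈ 1.60×10⁻⁶ T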